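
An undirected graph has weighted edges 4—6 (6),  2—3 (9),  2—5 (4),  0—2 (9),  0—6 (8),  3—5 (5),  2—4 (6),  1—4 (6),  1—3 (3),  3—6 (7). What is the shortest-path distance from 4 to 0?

14

A few of the 4→0 routes:
4 - 1 - 3 - 5 - 2 - 0: 6 + 3 + 5 + 4 + 9 = 27
4 - 6 - 0: 6 + 8 = 14
4 - 1 - 3 - 6 - 0: 6 + 3 + 7 + 8 = 24
4 - 2 - 0: 6 + 9 = 15
Shortest: 14.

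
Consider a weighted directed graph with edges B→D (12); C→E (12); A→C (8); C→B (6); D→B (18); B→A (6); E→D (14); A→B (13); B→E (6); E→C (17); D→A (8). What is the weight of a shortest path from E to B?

23

Routes from E to B:
E → D → A → C → B: 14 + 8 + 8 + 6 = 36
E → D → A → B: 14 + 8 + 13 = 35
E → D → B: 14 + 18 = 32
E → C → B: 17 + 6 = 23
Shortest: 23.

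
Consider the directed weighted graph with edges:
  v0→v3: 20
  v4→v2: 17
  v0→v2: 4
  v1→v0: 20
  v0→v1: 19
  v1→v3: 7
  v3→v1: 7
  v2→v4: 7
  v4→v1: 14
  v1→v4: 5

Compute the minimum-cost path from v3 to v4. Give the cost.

12

Candidate routes:
v3→v1→v0→v2→v4: 7 + 20 + 4 + 7 = 38
v3→v1→v4: 7 + 5 = 12
The minimum is 12.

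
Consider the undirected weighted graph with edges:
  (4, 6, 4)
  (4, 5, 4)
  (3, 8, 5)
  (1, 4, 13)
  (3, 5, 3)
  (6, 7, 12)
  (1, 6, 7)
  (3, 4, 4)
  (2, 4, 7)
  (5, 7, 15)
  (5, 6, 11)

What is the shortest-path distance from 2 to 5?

11

A few of the 2→5 routes:
2 → 4 → 1 → 6 → 5: 7 + 13 + 7 + 11 = 38
2 → 4 → 3 → 5: 7 + 4 + 3 = 14
2 → 4 → 5: 7 + 4 = 11
2 → 4 → 6 → 5: 7 + 4 + 11 = 22
Best route has total 11.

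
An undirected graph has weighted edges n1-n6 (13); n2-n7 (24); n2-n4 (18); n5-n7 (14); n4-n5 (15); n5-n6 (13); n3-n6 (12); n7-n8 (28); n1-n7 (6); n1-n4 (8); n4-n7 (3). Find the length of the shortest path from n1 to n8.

34

Checking several routes:
n1 - n6 - n5 - n7 - n8: 13 + 13 + 14 + 28 = 68
n1 - n4 - n7 - n8: 8 + 3 + 28 = 39
n1 - n7 - n8: 6 + 28 = 34
n1 - n4 - n5 - n7 - n8: 8 + 15 + 14 + 28 = 65
Shortest: 34.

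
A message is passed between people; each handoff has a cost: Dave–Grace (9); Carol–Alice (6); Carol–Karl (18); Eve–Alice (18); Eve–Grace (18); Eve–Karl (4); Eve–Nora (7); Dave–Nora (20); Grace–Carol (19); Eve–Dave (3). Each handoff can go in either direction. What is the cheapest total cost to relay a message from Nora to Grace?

19

Checking several routes:
Nora-Dave-Grace: 20 + 9 = 29
Nora-Eve-Dave-Grace: 7 + 3 + 9 = 19
Nora-Eve-Grace: 7 + 18 = 25
Best route has total 19.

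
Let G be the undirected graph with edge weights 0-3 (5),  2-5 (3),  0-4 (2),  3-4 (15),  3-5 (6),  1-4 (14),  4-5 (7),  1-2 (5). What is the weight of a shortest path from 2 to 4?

Routes from 2 to 4:
2 - 5 - 3 - 0 - 4: 3 + 6 + 5 + 2 = 16
2 - 5 - 3 - 4: 3 + 6 + 15 = 24
2 - 1 - 4: 5 + 14 = 19
2 - 5 - 4: 3 + 7 = 10
Shortest: 10.

10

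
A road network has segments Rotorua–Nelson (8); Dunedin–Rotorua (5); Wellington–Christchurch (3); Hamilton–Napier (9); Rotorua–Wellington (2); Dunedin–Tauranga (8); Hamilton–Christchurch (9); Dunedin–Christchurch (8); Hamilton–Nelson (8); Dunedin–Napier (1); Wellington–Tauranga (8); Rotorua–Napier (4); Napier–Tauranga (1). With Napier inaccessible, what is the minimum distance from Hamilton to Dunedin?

Candidate routes:
Hamilton -> Nelson -> Rotorua -> Dunedin: 8 + 8 + 5 = 21
Hamilton -> Christchurch -> Dunedin: 9 + 8 = 17
Hamilton -> Nelson -> Rotorua -> Wellington -> Christchurch -> Dunedin: 8 + 8 + 2 + 3 + 8 = 29
Hamilton -> Christchurch -> Wellington -> Tauranga -> Dunedin: 9 + 3 + 8 + 8 = 28
Hamilton -> Nelson -> Rotorua -> Wellington -> Tauranga -> Dunedin: 8 + 8 + 2 + 8 + 8 = 34
Hamilton -> Christchurch -> Wellington -> Rotorua -> Dunedin: 9 + 3 + 2 + 5 = 19
The minimum is 17 km.

17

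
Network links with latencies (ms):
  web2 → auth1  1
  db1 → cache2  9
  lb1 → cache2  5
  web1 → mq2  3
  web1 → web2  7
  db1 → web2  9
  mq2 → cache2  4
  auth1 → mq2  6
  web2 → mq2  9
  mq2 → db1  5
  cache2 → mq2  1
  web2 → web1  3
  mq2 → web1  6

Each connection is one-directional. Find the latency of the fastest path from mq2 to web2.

Routes from mq2 to web2:
mq2 -> db1 -> web2: 5 + 9 = 14
mq2 -> web1 -> web2: 6 + 7 = 13
Best route has total 13 ms.

13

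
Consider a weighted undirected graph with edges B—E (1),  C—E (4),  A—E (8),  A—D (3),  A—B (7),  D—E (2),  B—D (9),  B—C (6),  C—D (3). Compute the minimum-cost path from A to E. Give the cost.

5

Comparing a few candidate routes:
A-D-C-E: 3 + 3 + 4 = 10
A-D-B-E: 3 + 9 + 1 = 13
A-D-C-B-E: 3 + 3 + 6 + 1 = 13
A-B-E: 7 + 1 = 8
A-E: 8
A-D-E: 3 + 2 = 5
The minimum is 5.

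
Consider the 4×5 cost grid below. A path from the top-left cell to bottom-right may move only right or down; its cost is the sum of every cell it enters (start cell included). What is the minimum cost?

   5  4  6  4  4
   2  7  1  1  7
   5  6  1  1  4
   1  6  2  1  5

One optimal route is r0c0→r1c0→r1c1→r1c2→r1c3→r2c3→r3c3→r3c4.
Its cost is 5 + 2 + 7 + 1 + 1 + 1 + 1 + 5 = 23.
(Top row then right column would cost 39.)

23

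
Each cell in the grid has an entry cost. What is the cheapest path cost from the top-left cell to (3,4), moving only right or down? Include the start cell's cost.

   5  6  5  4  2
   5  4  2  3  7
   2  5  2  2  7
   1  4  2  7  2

Take (0,0) → (1,0) → (2,0) → (3,0) → (3,1) → (3,2) → (3,3) → (3,4) for a total of 5 + 5 + 2 + 1 + 4 + 2 + 7 + 2 = 28.
For comparison, the top-then-right route costs 38.

28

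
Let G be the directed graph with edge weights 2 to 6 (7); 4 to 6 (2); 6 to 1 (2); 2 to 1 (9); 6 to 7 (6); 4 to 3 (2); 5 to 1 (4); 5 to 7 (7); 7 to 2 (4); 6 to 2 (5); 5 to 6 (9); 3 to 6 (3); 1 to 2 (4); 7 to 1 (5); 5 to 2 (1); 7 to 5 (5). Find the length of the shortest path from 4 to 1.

4

Checking several routes:
4 -> 6 -> 1: 2 + 2 = 4
4 -> 6 -> 7 -> 1: 2 + 6 + 5 = 13
4 -> 3 -> 6 -> 1: 2 + 3 + 2 = 7
Shortest: 4.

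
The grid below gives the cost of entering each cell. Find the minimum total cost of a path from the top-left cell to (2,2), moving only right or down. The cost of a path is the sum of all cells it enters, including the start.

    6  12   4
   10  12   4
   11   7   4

30

Path r0c0 r0c1 r0c2 r1c2 r2c2: 6 + 12 + 4 + 4 + 4 = 30.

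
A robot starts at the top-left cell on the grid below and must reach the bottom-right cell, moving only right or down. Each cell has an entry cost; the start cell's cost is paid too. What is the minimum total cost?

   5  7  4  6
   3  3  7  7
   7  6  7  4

Path r0c0 → r1c0 → r1c1 → r2c1 → r2c2 → r2c3: 5 + 3 + 3 + 6 + 7 + 4 = 28.
For comparison, the top-then-right route costs 33.

28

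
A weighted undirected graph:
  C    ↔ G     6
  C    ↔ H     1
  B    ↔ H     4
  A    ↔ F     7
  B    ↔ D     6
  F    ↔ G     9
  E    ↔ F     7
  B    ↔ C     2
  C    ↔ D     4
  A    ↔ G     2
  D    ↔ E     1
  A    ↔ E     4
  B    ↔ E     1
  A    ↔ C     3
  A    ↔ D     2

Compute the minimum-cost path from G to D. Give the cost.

4

Some routes from G to D:
G-A-C-B-E-D: 2 + 3 + 2 + 1 + 1 = 9
G-C-B-E-D: 6 + 2 + 1 + 1 = 10
G-A-C-D: 2 + 3 + 4 = 9
G-A-D: 2 + 2 = 4
G-C-D: 6 + 4 = 10
G-A-E-D: 2 + 4 + 1 = 7
Best route has total 4.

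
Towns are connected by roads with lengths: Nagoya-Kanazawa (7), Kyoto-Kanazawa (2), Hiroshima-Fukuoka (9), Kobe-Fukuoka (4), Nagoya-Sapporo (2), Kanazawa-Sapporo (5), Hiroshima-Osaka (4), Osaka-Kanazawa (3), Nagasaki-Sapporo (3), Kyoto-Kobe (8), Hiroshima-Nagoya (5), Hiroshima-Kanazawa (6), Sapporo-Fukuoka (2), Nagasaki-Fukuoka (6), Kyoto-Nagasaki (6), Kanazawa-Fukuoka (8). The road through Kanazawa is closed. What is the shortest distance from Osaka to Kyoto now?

20

Some routes from Osaka to Kyoto avoiding Kanazawa:
Osaka → Hiroshima → Fukuoka → Nagasaki → Kyoto: 4 + 9 + 6 + 6 = 25
Osaka → Hiroshima → Nagoya → Sapporo → Nagasaki → Kyoto: 4 + 5 + 2 + 3 + 6 = 20
Osaka → Hiroshima → Fukuoka → Kobe → Kyoto: 4 + 9 + 4 + 8 = 25
Osaka → Hiroshima → Fukuoka → Sapporo → Nagasaki → Kyoto: 4 + 9 + 2 + 3 + 6 = 24
Shortest: 20.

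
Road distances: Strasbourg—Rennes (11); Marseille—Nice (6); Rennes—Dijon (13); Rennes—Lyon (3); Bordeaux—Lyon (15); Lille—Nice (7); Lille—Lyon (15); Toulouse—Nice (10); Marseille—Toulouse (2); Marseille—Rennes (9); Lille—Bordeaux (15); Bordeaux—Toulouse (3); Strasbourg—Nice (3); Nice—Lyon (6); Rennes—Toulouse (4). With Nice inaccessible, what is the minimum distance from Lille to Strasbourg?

Paths from Lille to Strasbourg avoiding Nice:
Lille - Lyon - Bordeaux - Toulouse - Marseille - Rennes - Strasbourg: 15 + 15 + 3 + 2 + 9 + 11 = 55
Lille - Lyon - Rennes - Strasbourg: 15 + 3 + 11 = 29
Lille - Lyon - Bordeaux - Toulouse - Rennes - Strasbourg: 15 + 15 + 3 + 4 + 11 = 48
Lille - Bordeaux - Toulouse - Marseille - Rennes - Strasbourg: 15 + 3 + 2 + 9 + 11 = 40
Lille - Bordeaux - Toulouse - Rennes - Strasbourg: 15 + 3 + 4 + 11 = 33
Lille - Bordeaux - Lyon - Rennes - Strasbourg: 15 + 15 + 3 + 11 = 44
Best route has total 29.

29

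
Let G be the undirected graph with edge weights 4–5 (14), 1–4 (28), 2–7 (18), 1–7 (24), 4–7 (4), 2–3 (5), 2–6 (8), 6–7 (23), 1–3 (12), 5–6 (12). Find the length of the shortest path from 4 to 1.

28

Checking several routes:
4-7-6-2-3-1: 4 + 23 + 8 + 5 + 12 = 52
4-5-6-7-1: 14 + 12 + 23 + 24 = 73
4-7-2-3-1: 4 + 18 + 5 + 12 = 39
4-5-6-2-3-1: 14 + 12 + 8 + 5 + 12 = 51
4-7-1: 4 + 24 = 28
4-1: 28
Shortest: 28.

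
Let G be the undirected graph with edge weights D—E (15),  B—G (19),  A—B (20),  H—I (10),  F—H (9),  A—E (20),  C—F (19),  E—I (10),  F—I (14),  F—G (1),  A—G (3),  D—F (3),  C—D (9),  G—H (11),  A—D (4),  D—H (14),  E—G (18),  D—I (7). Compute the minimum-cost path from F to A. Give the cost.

Some routes from F to A:
F→D→A: 3 + 4 = 7
F→H→G→A: 9 + 11 + 3 = 23
F→G→A: 1 + 3 = 4
F→I→D→A: 14 + 7 + 4 = 25
The minimum is 4.

4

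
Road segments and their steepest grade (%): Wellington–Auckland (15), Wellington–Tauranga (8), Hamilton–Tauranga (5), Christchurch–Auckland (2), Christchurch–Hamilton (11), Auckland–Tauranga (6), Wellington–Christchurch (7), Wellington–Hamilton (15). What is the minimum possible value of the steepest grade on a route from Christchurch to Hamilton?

Checking several routes:
Christchurch→Auckland→Tauranga→Hamilton: max(2, 6, 5) = 6
Christchurch→Hamilton: max(11) = 11
Christchurch→Wellington→Tauranga→Hamilton: max(7, 8, 5) = 8
Smallest bottleneck: 6%.

6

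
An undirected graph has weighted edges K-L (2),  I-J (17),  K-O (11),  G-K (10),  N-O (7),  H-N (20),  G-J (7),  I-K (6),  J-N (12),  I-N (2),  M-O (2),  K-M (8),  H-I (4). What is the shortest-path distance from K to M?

8

Comparing a few candidate routes:
K-I-H-N-O-M: 6 + 4 + 20 + 7 + 2 = 39
K-I-J-N-O-M: 6 + 17 + 12 + 7 + 2 = 44
K-G-J-N-O-M: 10 + 7 + 12 + 7 + 2 = 38
K-I-N-O-M: 6 + 2 + 7 + 2 = 17
K-M: 8
K-O-M: 11 + 2 = 13
The minimum is 8.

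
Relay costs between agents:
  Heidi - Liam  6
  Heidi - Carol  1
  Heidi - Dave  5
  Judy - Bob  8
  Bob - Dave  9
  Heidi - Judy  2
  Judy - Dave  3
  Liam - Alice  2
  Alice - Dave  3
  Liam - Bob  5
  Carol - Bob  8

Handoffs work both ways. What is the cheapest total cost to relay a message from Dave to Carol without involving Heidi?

Paths from Dave to Carol avoiding Heidi:
Dave-Alice-Liam-Bob-Carol: 3 + 2 + 5 + 8 = 18
Dave-Bob-Carol: 9 + 8 = 17
Dave-Judy-Bob-Carol: 3 + 8 + 8 = 19
The minimum is 17.

17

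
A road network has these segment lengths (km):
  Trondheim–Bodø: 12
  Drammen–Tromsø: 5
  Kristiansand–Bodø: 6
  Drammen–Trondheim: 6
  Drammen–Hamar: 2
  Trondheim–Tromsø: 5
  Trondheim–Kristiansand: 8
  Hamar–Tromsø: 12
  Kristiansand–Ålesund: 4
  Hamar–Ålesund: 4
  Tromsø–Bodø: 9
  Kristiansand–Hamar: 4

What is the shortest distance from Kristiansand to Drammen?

A few of the Kristiansand→Drammen routes:
Kristiansand - Trondheim - Tromsø - Drammen: 8 + 5 + 5 = 18
Kristiansand - Ålesund - Hamar - Drammen: 4 + 4 + 2 = 10
Kristiansand - Bodø - Tromsø - Drammen: 6 + 9 + 5 = 20
Kristiansand - Hamar - Tromsø - Drammen: 4 + 12 + 5 = 21
Kristiansand - Trondheim - Drammen: 8 + 6 = 14
Kristiansand - Hamar - Drammen: 4 + 2 = 6
Best route has total 6 km.

6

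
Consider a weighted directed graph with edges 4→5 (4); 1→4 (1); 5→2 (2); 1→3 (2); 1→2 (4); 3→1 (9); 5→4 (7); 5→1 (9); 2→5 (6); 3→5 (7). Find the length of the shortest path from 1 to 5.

Paths from 1 to 5:
1→2→5: 4 + 6 = 10
1→4→5: 1 + 4 = 5
1→3→5: 2 + 7 = 9
Best route has total 5.

5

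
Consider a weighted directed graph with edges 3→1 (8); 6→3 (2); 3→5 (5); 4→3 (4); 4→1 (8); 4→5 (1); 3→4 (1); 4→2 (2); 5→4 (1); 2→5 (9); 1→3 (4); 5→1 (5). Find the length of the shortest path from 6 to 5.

Paths from 6 to 5:
6 - 3 - 4 - 5: 2 + 1 + 1 = 4
6 - 3 - 4 - 2 - 5: 2 + 1 + 2 + 9 = 14
6 - 3 - 5: 2 + 5 = 7
Best route has total 4.

4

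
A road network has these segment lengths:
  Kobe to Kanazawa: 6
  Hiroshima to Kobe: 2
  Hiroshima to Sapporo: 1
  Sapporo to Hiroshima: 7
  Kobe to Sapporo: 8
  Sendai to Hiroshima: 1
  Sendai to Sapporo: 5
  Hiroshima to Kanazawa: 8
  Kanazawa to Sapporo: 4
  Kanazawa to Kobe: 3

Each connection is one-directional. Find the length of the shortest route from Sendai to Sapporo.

Candidate routes:
Sendai -> Hiroshima -> Kanazawa -> Kobe -> Sapporo: 1 + 8 + 3 + 8 = 20
Sendai -> Sapporo: 5
Sendai -> Hiroshima -> Sapporo: 1 + 1 = 2
Sendai -> Hiroshima -> Kobe -> Kanazawa -> Sapporo: 1 + 2 + 6 + 4 = 13
Sendai -> Hiroshima -> Kanazawa -> Sapporo: 1 + 8 + 4 = 13
Sendai -> Hiroshima -> Kobe -> Sapporo: 1 + 2 + 8 = 11
Best route has total 2.

2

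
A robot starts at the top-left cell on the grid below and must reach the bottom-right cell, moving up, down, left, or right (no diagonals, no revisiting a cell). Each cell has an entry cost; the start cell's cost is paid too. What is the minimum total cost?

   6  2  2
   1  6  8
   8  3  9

25

Best path: [0,0] -> [1,0] -> [1,1] -> [2,1] -> [2,2]
Cost: 6 + 1 + 6 + 3 + 9 = 25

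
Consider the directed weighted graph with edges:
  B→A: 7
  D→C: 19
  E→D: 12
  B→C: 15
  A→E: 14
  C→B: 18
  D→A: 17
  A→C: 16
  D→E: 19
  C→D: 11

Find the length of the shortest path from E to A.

Candidate routes:
E-D-A: 12 + 17 = 29
E-D-C-B-A: 12 + 19 + 18 + 7 = 56
Best route has total 29.

29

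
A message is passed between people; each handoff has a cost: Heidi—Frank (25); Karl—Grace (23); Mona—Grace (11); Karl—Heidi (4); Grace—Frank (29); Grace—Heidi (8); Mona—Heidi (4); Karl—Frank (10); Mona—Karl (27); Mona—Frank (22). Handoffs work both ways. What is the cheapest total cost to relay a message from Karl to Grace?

12

A few of the Karl→Grace routes:
Karl - Grace: 23
Karl - Heidi - Mona - Grace: 4 + 4 + 11 = 19
Karl - Mona - Grace: 27 + 11 = 38
Karl - Heidi - Grace: 4 + 8 = 12
The minimum is 12.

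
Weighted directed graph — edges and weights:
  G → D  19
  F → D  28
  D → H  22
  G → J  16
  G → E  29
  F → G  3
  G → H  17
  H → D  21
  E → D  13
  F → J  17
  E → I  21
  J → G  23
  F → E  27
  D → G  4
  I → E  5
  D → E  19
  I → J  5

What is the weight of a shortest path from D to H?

Routes from D to H:
D -> E -> I -> J -> G -> H: 19 + 21 + 5 + 23 + 17 = 85
D -> H: 22
D -> G -> H: 4 + 17 = 21
The minimum is 21.

21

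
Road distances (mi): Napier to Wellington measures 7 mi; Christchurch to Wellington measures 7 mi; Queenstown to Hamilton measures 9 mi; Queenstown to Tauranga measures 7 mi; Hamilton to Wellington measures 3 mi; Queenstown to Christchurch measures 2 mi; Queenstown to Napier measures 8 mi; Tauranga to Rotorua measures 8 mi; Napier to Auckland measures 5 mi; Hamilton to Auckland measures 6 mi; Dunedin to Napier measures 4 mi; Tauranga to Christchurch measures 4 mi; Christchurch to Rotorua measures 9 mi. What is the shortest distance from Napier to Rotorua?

19

Checking several routes:
Napier → Queenstown → Tauranga → Rotorua: 8 + 7 + 8 = 23
Napier → Queenstown → Christchurch → Tauranga → Rotorua: 8 + 2 + 4 + 8 = 22
Napier → Queenstown → Christchurch → Rotorua: 8 + 2 + 9 = 19
Napier → Wellington → Christchurch → Rotorua: 7 + 7 + 9 = 23
The minimum is 19 mi.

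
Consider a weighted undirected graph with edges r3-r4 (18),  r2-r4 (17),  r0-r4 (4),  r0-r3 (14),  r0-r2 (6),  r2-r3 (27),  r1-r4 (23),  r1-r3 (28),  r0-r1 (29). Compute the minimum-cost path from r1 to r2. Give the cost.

33

Comparing a few candidate routes:
r1 - r4 - r0 - r2: 23 + 4 + 6 = 33
r1 - r4 - r2: 23 + 17 = 40
r1 - r0 - r2: 29 + 6 = 35
r1 - r3 - r0 - r2: 28 + 14 + 6 = 48
The minimum is 33.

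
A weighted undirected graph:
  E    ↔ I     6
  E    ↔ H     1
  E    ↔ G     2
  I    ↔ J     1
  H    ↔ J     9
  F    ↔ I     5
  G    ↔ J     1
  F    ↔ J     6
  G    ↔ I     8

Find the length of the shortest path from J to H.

4

Comparing a few candidate routes:
J - I - G - E - H: 1 + 8 + 2 + 1 = 12
J - H: 9
J - G - E - H: 1 + 2 + 1 = 4
J - I - E - H: 1 + 6 + 1 = 8
The minimum is 4.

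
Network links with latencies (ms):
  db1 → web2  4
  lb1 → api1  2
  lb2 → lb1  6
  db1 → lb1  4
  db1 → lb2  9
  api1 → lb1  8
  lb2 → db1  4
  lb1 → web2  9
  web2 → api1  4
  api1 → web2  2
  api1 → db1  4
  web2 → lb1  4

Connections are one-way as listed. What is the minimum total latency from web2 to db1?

8

Candidate routes:
web2 → api1 → db1: 4 + 4 = 8
web2 → lb1 → api1 → db1: 4 + 2 + 4 = 10
Shortest: 8 ms.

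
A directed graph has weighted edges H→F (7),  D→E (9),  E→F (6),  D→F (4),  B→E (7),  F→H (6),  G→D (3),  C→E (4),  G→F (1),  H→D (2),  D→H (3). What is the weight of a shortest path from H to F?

Paths from H to F:
H -> D -> F: 2 + 4 = 6
H -> D -> E -> F: 2 + 9 + 6 = 17
H -> F: 7
Shortest: 6.

6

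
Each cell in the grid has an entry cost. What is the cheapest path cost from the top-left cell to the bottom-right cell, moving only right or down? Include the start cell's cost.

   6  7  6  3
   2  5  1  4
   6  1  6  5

23

Cheapest: [0,0] → [1,0] → [1,1] → [1,2] → [1,3] → [2,3]
  6 + 2 + 5 + 1 + 4 + 5 = 23
(Top row then right column would cost 31.)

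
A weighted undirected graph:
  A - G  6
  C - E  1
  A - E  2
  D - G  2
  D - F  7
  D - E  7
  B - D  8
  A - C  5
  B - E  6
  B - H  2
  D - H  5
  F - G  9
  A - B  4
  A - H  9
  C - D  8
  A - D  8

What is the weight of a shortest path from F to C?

15

A few of the F→C routes:
F -> D -> E -> C: 7 + 7 + 1 = 15
F -> D -> C: 7 + 8 = 15
F -> D -> A -> E -> C: 7 + 8 + 2 + 1 = 18
Shortest: 15.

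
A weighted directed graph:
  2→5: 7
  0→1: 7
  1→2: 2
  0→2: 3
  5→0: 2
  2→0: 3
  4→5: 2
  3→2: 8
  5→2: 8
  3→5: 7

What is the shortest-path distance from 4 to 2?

7

Candidate routes:
4 - 5 - 0 - 1 - 2: 2 + 2 + 7 + 2 = 13
4 - 5 - 0 - 2: 2 + 2 + 3 = 7
4 - 5 - 2: 2 + 8 = 10
Best route has total 7.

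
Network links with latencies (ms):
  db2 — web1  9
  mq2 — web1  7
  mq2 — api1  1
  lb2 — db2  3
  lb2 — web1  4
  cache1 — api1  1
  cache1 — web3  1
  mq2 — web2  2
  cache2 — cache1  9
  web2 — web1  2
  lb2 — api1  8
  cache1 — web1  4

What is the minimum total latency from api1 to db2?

Checking several routes:
api1-mq2-web2-web1-db2: 1 + 2 + 2 + 9 = 14
api1-lb2-db2: 8 + 3 = 11
api1-mq2-web1-lb2-db2: 1 + 7 + 4 + 3 = 15
api1-cache1-web1-db2: 1 + 4 + 9 = 14
api1-cache1-web1-lb2-db2: 1 + 4 + 4 + 3 = 12
api1-mq2-web2-web1-lb2-db2: 1 + 2 + 2 + 4 + 3 = 12
Shortest: 11 ms.

11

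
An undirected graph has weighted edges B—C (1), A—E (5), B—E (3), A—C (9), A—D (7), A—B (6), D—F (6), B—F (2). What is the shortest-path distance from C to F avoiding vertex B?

22

Candidate routes:
C → A → D → F: 9 + 7 + 6 = 22
The minimum is 22.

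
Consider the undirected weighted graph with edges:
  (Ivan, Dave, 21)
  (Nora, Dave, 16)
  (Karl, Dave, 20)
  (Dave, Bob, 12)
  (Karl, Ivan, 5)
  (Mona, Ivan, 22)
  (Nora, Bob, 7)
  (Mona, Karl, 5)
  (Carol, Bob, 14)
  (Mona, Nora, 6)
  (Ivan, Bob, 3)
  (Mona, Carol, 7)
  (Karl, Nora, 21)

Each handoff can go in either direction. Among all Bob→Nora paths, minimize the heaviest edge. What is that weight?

Some routes from Bob to Nora:
Bob-Dave-Karl-Mona-Nora: max(12, 20, 5, 6) = 20
Bob-Carol-Mona-Nora: max(14, 7, 6) = 14
Bob-Dave-Nora: max(12, 16) = 16
Bob-Ivan-Karl-Mona-Nora: max(3, 5, 5, 6) = 6
Bob-Nora: max(7) = 7
Smallest bottleneck: 6.

6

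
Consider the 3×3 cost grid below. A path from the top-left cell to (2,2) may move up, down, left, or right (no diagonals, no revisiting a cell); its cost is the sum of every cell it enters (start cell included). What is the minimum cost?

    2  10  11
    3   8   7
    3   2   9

19

Take r0c0 r1c0 r2c0 r2c1 r2c2 for a total of 2 + 3 + 3 + 2 + 9 = 19.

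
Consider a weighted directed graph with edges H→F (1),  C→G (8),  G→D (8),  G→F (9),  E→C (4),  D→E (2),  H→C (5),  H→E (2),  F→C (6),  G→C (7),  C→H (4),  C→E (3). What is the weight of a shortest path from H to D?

21

Paths from H to D:
H - F - C - G - D: 1 + 6 + 8 + 8 = 23
H - E - C - G - D: 2 + 4 + 8 + 8 = 22
H - C - G - D: 5 + 8 + 8 = 21
Best route has total 21.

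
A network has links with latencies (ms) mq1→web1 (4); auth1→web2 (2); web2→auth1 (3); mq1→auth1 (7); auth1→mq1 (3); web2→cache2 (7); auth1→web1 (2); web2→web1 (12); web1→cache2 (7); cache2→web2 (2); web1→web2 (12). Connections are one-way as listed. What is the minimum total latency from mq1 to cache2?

11

A few of the mq1→cache2 routes:
mq1-auth1-web1-cache2: 7 + 2 + 7 = 16
mq1-auth1-web2-cache2: 7 + 2 + 7 = 16
mq1-web1-web2-cache2: 4 + 12 + 7 = 23
mq1-web1-cache2: 4 + 7 = 11
Best route has total 11 ms.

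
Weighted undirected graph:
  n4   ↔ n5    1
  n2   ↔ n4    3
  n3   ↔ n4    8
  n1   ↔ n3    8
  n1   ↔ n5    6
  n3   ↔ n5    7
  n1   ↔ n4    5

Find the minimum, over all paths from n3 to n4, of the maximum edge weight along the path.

Comparing a few candidate routes:
n3-n1-n5-n4: max(8, 6, 1) = 8
n3-n5-n1-n4: max(7, 6, 5) = 7
n3-n5-n4: max(7, 1) = 7
n3-n4: max(8) = 8
Smallest bottleneck: 7.

7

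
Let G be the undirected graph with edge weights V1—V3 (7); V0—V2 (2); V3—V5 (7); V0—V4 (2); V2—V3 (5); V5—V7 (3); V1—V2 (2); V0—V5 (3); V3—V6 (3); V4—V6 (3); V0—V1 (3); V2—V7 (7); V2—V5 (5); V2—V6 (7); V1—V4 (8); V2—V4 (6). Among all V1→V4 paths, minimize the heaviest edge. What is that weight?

2

Comparing a few candidate routes:
V1 → V0 → V4: max(3, 2) = 3
V1 → V2 → V0 → V4: max(2, 2, 2) = 2
V1 → V0 → V5 → V2 → V3 → V6 → V4: max(3, 3, 5, 5, 3, 3) = 5
The minimum achievable maximum is 2.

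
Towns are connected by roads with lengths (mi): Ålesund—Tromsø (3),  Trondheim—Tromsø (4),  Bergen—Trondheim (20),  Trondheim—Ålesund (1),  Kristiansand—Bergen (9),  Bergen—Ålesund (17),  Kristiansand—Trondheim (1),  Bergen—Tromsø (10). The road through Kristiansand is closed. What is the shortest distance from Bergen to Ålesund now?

A few of the Bergen→Ålesund routes:
Bergen → Tromsø → Trondheim → Ålesund: 10 + 4 + 1 = 15
Bergen → Ålesund: 17
Bergen → Tromsø → Ålesund: 10 + 3 = 13
Bergen → Trondheim → Ålesund: 20 + 1 = 21
Shortest: 13 mi.

13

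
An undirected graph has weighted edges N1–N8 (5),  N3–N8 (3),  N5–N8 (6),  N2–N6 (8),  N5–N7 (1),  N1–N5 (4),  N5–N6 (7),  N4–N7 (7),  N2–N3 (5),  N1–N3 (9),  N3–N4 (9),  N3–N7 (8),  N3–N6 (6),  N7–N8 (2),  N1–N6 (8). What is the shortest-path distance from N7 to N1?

Some routes from N7 to N1:
N7→N5→N1: 1 + 4 = 5
N7→N8→N5→N1: 2 + 6 + 4 = 12
N7→N5→N8→N1: 1 + 6 + 5 = 12
N7→N8→N1: 2 + 5 = 7
Best route has total 5.

5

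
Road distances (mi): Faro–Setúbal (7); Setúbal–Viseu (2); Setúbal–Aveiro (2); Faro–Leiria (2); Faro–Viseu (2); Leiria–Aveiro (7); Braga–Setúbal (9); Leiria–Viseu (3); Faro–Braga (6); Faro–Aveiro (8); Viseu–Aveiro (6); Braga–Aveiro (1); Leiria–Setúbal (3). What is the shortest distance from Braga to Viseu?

A few of the Braga→Viseu routes:
Braga-Aveiro-Setúbal-Leiria-Viseu: 1 + 2 + 3 + 3 = 9
Braga-Aveiro-Viseu: 1 + 6 = 7
Braga-Aveiro-Setúbal-Leiria-Faro-Viseu: 1 + 2 + 3 + 2 + 2 = 10
Braga-Aveiro-Leiria-Viseu: 1 + 7 + 3 = 11
Braga-Aveiro-Setúbal-Viseu: 1 + 2 + 2 = 5
Braga-Faro-Viseu: 6 + 2 = 8
The minimum is 5 mi.

5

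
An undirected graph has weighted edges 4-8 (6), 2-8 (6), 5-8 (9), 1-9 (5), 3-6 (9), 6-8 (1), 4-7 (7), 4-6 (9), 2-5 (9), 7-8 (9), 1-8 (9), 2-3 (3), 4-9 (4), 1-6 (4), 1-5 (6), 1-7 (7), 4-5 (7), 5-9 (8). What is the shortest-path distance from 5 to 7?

13

Checking several routes:
5 - 9 - 4 - 7: 8 + 4 + 7 = 19
5 - 4 - 7: 7 + 7 = 14
5 - 8 - 7: 9 + 9 = 18
5 - 1 - 7: 6 + 7 = 13
5 - 9 - 1 - 7: 8 + 5 + 7 = 20
Shortest: 13.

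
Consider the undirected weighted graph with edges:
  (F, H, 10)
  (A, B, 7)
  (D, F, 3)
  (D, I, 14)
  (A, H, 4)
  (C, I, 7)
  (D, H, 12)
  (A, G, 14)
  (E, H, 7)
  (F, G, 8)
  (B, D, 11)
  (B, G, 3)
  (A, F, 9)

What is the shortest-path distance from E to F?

A few of the E→F routes:
E → H → D → F: 7 + 12 + 3 = 22
E → H → A → F: 7 + 4 + 9 = 20
E → H → F: 7 + 10 = 17
Best route has total 17.

17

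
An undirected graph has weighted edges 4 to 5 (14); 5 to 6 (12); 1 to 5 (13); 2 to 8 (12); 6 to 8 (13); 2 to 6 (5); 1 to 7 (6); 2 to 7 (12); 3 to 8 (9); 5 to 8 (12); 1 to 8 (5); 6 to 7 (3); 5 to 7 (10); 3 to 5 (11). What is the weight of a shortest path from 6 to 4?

Some routes from 6 to 4:
6→7→1→5→4: 3 + 6 + 13 + 14 = 36
6→5→4: 12 + 14 = 26
6→7→5→4: 3 + 10 + 14 = 27
Shortest: 26.

26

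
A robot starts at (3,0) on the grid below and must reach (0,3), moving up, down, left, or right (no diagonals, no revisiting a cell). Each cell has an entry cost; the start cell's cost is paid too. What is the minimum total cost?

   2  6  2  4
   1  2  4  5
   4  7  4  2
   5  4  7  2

One optimal route is [3,0] -> [2,0] -> [1,0] -> [1,1] -> [1,2] -> [0,2] -> [0,3].
Its cost is 5 + 4 + 1 + 2 + 4 + 2 + 4 = 22.

22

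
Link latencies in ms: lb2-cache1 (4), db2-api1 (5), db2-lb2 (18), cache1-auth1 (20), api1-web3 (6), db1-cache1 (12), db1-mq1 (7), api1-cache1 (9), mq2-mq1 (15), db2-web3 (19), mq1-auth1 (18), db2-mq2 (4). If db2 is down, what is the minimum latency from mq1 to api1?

Routes from mq1 to api1 avoiding db2:
mq1 -> auth1 -> cache1 -> api1: 18 + 20 + 9 = 47
mq1 -> db1 -> cache1 -> api1: 7 + 12 + 9 = 28
Best route has total 28 ms.

28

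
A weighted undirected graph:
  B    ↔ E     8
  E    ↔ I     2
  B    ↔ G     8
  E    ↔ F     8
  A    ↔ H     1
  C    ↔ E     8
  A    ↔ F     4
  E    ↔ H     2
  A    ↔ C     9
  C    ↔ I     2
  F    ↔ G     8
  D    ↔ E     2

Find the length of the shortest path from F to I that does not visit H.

Paths from F to I avoiding H:
F -> A -> C -> I: 4 + 9 + 2 = 15
F -> G -> B -> E -> C -> I: 8 + 8 + 8 + 8 + 2 = 34
F -> A -> C -> E -> I: 4 + 9 + 8 + 2 = 23
F -> G -> B -> E -> I: 8 + 8 + 8 + 2 = 26
F -> E -> I: 8 + 2 = 10
F -> E -> C -> I: 8 + 8 + 2 = 18
Best route has total 10.

10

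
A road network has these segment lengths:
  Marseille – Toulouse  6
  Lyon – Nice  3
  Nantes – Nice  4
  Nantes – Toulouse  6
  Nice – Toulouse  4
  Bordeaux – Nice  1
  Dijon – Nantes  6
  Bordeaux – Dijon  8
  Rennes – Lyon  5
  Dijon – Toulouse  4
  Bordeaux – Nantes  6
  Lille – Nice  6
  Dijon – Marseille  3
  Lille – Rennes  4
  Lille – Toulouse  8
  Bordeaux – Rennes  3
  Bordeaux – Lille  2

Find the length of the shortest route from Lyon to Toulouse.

A few of the Lyon→Toulouse routes:
Lyon-Nice-Bordeaux-Lille-Toulouse: 3 + 1 + 2 + 8 = 14
Lyon-Nice-Toulouse: 3 + 4 = 7
Lyon-Nice-Nantes-Toulouse: 3 + 4 + 6 = 13
Lyon-Rennes-Bordeaux-Nice-Toulouse: 5 + 3 + 1 + 4 = 13
Lyon-Rennes-Lille-Bordeaux-Nice-Toulouse: 5 + 4 + 2 + 1 + 4 = 16
The minimum is 7.

7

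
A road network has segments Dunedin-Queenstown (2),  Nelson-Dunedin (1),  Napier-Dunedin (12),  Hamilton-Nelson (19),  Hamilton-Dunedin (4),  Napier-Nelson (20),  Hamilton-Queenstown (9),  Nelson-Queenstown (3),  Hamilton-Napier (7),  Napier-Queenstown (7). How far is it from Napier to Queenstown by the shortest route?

Some routes from Napier to Queenstown:
Napier - Queenstown: 7
Napier - Hamilton - Dunedin - Queenstown: 7 + 4 + 2 = 13
Napier - Hamilton - Dunedin - Nelson - Queenstown: 7 + 4 + 1 + 3 = 15
Napier - Dunedin - Queenstown: 12 + 2 = 14
Shortest: 7 km.

7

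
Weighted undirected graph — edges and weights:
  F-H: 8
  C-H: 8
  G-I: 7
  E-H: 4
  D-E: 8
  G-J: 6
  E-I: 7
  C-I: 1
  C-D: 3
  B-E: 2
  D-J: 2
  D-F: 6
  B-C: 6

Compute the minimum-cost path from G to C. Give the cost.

8

Checking several routes:
G→J→D→C: 6 + 2 + 3 = 11
G→I→E→B→C: 7 + 7 + 2 + 6 = 22
G→J→D→E→I→C: 6 + 2 + 8 + 7 + 1 = 24
G→I→C: 7 + 1 = 8
Best route has total 8.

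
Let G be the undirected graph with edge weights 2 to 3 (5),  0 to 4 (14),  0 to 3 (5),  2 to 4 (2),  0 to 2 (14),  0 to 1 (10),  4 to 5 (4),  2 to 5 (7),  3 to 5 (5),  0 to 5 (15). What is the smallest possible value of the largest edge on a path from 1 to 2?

A few of the 1→2 routes:
1 - 0 - 3 - 5 - 4 - 2: max(10, 5, 5, 4, 2) = 10
1 - 0 - 3 - 2: max(10, 5, 5) = 10
1 - 0 - 4 - 5 - 2: max(10, 14, 4, 7) = 14
1 - 0 - 3 - 5 - 2: max(10, 5, 5, 7) = 10
The minimum achievable maximum is 10.

10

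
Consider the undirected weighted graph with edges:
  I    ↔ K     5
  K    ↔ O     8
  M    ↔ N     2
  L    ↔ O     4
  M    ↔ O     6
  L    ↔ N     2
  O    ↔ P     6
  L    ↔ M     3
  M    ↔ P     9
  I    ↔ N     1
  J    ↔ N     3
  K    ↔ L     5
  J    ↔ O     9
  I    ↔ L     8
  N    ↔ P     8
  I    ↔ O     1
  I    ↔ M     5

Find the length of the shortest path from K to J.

Checking several routes:
K-O-I-N-J: 8 + 1 + 1 + 3 = 13
K-L-M-N-J: 5 + 3 + 2 + 3 = 13
K-L-N-J: 5 + 2 + 3 = 10
K-L-O-I-N-J: 5 + 4 + 1 + 1 + 3 = 14
K-I-N-J: 5 + 1 + 3 = 9
Best route has total 9.

9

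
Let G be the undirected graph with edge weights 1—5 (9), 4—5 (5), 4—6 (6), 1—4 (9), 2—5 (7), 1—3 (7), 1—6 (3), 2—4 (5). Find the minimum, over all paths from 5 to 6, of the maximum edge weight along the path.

6

Some routes from 5 to 6:
5 - 2 - 4 - 6: max(7, 5, 6) = 7
5 - 4 - 1 - 6: max(5, 9, 3) = 9
5 - 4 - 6: max(5, 6) = 6
The minimum achievable maximum is 6.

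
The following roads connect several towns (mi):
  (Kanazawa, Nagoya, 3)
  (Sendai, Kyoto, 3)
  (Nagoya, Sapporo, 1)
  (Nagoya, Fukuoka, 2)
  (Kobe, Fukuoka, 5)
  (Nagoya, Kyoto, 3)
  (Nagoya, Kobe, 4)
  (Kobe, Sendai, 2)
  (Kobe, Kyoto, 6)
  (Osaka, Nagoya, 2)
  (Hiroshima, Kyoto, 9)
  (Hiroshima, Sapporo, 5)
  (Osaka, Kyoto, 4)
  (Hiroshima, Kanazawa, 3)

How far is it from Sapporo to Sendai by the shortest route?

7

Some routes from Sapporo to Sendai:
Sapporo - Nagoya - Osaka - Kyoto - Sendai: 1 + 2 + 4 + 3 = 10
Sapporo - Nagoya - Kobe - Kyoto - Sendai: 1 + 4 + 6 + 3 = 14
Sapporo - Nagoya - Fukuoka - Kobe - Sendai: 1 + 2 + 5 + 2 = 10
Sapporo - Nagoya - Kyoto - Kobe - Sendai: 1 + 3 + 6 + 2 = 12
Sapporo - Nagoya - Kyoto - Sendai: 1 + 3 + 3 = 7
Sapporo - Nagoya - Kobe - Sendai: 1 + 4 + 2 = 7
Best route has total 7 mi.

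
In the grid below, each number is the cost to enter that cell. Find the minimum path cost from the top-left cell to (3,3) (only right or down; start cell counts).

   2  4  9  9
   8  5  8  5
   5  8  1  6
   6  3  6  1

Path (0,0)→(0,1)→(1,1)→(1,2)→(2,2)→(2,3)→(3,3): 2 + 4 + 5 + 8 + 1 + 6 + 1 = 27.
(Top row then right column would cost 36.)

27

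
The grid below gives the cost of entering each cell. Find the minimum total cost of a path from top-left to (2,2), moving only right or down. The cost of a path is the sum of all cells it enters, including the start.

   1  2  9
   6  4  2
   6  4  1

One optimal route is r0c0→r0c1→r1c1→r1c2→r2c2.
Its cost is 1 + 2 + 4 + 2 + 1 = 10.
For comparison, the top-then-right route costs 15.

10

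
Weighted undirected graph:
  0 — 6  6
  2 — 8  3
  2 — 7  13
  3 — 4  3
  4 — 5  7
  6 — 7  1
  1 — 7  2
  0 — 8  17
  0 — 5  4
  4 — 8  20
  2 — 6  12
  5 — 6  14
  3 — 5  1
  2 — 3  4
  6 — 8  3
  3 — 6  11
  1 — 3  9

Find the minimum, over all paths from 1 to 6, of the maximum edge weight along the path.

Checking several routes:
1 -> 3 -> 4 -> 5 -> 0 -> 6: max(9, 3, 7, 4, 6) = 9
1 -> 3 -> 6: max(9, 11) = 11
1 -> 3 -> 5 -> 0 -> 6: max(9, 1, 4, 6) = 9
1 -> 3 -> 2 -> 8 -> 6: max(9, 4, 3, 3) = 9
1 -> 7 -> 6: max(2, 1) = 2
Smallest bottleneck: 2.

2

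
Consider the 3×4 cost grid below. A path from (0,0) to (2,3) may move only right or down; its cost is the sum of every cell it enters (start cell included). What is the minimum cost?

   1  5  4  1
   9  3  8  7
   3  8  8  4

22

Best path: (0,0) → (0,1) → (0,2) → (0,3) → (1,3) → (2,3)
Cost: 1 + 5 + 4 + 1 + 7 + 4 = 22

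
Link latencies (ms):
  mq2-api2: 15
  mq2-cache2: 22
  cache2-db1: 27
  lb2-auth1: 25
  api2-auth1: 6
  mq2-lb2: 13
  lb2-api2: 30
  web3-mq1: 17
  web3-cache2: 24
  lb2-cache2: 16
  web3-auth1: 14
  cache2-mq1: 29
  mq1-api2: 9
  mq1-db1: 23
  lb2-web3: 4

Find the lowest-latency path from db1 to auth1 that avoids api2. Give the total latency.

Comparing a few candidate routes:
db1 → mq1 → web3 → auth1: 23 + 17 + 14 = 54
db1 → cache2 → web3 → auth1: 27 + 24 + 14 = 65
db1 → cache2 → lb2 → auth1: 27 + 16 + 25 = 68
db1 → cache2 → lb2 → web3 → auth1: 27 + 16 + 4 + 14 = 61
Best route has total 54 ms.

54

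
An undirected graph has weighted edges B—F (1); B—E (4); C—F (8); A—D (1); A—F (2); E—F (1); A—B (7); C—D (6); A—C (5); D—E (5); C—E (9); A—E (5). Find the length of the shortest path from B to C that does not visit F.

Checking several routes:
B-A-C: 7 + 5 = 12
B-E-C: 4 + 9 = 13
B-A-D-C: 7 + 1 + 6 = 14
B-E-D-C: 4 + 5 + 6 = 15
B-E-A-C: 4 + 5 + 5 = 14
B-E-D-A-C: 4 + 5 + 1 + 5 = 15
Shortest: 12.

12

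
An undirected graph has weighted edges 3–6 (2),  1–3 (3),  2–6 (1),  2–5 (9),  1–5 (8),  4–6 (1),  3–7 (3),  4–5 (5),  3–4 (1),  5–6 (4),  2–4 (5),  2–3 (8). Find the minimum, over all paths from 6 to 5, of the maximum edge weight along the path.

Comparing a few candidate routes:
6 → 4 → 5: max(1, 5) = 5
6 → 5: max(4) = 4
6 → 2 → 4 → 5: max(1, 5, 5) = 5
6 → 4 → 2 → 3 → 1 → 5: max(1, 5, 8, 3, 8) = 8
6 → 3 → 4 → 5: max(2, 1, 5) = 5
Best route has worst link 4.

4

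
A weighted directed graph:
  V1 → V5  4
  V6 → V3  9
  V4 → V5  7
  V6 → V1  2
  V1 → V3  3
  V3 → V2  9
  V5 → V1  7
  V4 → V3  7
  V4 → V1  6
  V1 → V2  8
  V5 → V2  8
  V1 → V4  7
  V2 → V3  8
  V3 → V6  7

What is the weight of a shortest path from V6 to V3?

5

Checking several routes:
V6 - V3: 9
V6 - V1 - V2 - V3: 2 + 8 + 8 = 18
V6 - V1 - V4 - V3: 2 + 7 + 7 = 16
V6 - V1 - V3: 2 + 3 = 5
Best route has total 5.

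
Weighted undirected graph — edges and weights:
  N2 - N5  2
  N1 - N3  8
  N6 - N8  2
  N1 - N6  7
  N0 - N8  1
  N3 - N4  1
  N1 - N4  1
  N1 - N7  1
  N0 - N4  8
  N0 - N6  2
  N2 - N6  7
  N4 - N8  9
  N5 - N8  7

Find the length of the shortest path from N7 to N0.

10

Comparing a few candidate routes:
N7-N1-N6-N0: 1 + 7 + 2 = 10
N7-N1-N3-N4-N0: 1 + 8 + 1 + 8 = 18
N7-N1-N4-N0: 1 + 1 + 8 = 10
N7-N1-N4-N8-N0: 1 + 1 + 9 + 1 = 12
N7-N1-N4-N8-N6-N0: 1 + 1 + 9 + 2 + 2 = 15
N7-N1-N6-N8-N0: 1 + 7 + 2 + 1 = 11
Shortest: 10.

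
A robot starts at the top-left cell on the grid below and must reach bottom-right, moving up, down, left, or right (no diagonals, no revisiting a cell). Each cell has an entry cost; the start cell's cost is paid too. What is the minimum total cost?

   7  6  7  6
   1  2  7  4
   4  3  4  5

22

Take (0,0) → (1,0) → (1,1) → (2,1) → (2,2) → (2,3) for a total of 7 + 1 + 2 + 3 + 4 + 5 = 22.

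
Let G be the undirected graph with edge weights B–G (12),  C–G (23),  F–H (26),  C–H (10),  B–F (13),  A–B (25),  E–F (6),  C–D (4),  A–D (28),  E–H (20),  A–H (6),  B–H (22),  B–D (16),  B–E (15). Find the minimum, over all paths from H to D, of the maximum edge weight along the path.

10

Checking several routes:
H - E - F - B - D: max(20, 6, 13, 16) = 20
H - B - D: max(22, 16) = 22
H - E - B - D: max(20, 15, 16) = 20
H - C - D: max(10, 4) = 10
The minimum achievable maximum is 10.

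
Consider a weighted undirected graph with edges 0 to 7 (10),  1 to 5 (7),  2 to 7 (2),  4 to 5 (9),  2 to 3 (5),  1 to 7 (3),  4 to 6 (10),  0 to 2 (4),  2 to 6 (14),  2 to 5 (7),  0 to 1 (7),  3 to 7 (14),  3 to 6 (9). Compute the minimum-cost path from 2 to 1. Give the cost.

Checking several routes:
2 -> 5 -> 1: 7 + 7 = 14
2 -> 0 -> 1: 4 + 7 = 11
2 -> 7 -> 1: 2 + 3 = 5
The minimum is 5.

5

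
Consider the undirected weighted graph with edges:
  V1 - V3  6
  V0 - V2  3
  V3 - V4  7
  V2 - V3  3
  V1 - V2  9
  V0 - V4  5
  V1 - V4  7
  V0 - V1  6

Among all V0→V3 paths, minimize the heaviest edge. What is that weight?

Comparing a few candidate routes:
V0-V1-V3: max(6, 6) = 6
V0-V4-V1-V3: max(5, 7, 6) = 7
V0-V4-V3: max(5, 7) = 7
V0-V2-V3: max(3, 3) = 3
V0-V1-V4-V3: max(6, 7, 7) = 7
Smallest bottleneck: 3.

3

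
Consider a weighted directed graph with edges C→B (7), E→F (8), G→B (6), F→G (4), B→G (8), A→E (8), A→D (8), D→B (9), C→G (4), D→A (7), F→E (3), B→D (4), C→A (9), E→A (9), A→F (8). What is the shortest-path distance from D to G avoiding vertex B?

19

Candidate routes:
D→A→E→F→G: 7 + 8 + 8 + 4 = 27
D→A→F→G: 7 + 8 + 4 = 19
Shortest: 19.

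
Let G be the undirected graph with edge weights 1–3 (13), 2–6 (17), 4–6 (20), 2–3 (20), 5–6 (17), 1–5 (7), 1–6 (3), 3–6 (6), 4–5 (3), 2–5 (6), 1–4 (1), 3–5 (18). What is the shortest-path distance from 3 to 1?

Some routes from 3 to 1:
3 → 5 → 4 → 1: 18 + 3 + 1 = 22
3 → 6 → 1: 6 + 3 = 9
3 → 1: 13
The minimum is 9.

9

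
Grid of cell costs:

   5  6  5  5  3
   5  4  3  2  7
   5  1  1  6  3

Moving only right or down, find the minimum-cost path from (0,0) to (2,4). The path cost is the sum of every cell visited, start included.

Best path: [0,0] [1,0] [1,1] [2,1] [2,2] [2,3] [2,4]
Cost: 5 + 5 + 4 + 1 + 1 + 6 + 3 = 25
(Top row then right column would cost 34.)

25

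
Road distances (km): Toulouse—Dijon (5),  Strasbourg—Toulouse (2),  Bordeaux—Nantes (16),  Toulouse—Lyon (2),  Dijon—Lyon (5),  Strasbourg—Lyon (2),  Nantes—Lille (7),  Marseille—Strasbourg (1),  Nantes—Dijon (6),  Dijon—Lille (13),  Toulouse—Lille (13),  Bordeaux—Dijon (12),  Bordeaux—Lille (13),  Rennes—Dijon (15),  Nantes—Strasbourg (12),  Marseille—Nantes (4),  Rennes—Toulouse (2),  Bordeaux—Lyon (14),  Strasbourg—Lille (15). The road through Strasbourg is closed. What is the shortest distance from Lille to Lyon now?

A few of the Lille→Lyon routes:
Lille → Nantes → Dijon → Lyon: 7 + 6 + 5 = 18
Lille → Toulouse → Lyon: 13 + 2 = 15
Lille → Dijon → Toulouse → Lyon: 13 + 5 + 2 = 20
Lille → Dijon → Lyon: 13 + 5 = 18
Lille → Nantes → Dijon → Toulouse → Lyon: 7 + 6 + 5 + 2 = 20
Shortest: 15 km.

15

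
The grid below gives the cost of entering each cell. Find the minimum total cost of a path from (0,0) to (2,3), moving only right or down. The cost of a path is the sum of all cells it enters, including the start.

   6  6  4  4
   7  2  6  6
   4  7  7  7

Best path: [0,0] [0,1] [0,2] [0,3] [1,3] [2,3]
Cost: 6 + 6 + 4 + 4 + 6 + 7 = 33

33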